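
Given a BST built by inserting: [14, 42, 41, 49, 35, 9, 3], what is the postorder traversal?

Tree insertion order: [14, 42, 41, 49, 35, 9, 3]
Tree (level-order array): [14, 9, 42, 3, None, 41, 49, None, None, 35]
Postorder traversal: [3, 9, 35, 41, 49, 42, 14]


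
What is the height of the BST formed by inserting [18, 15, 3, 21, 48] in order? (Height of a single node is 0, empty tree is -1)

Insertion order: [18, 15, 3, 21, 48]
Tree (level-order array): [18, 15, 21, 3, None, None, 48]
Compute height bottom-up (empty subtree = -1):
  height(3) = 1 + max(-1, -1) = 0
  height(15) = 1 + max(0, -1) = 1
  height(48) = 1 + max(-1, -1) = 0
  height(21) = 1 + max(-1, 0) = 1
  height(18) = 1 + max(1, 1) = 2
Height = 2


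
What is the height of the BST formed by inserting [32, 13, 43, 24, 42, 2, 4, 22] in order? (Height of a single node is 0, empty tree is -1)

Insertion order: [32, 13, 43, 24, 42, 2, 4, 22]
Tree (level-order array): [32, 13, 43, 2, 24, 42, None, None, 4, 22]
Compute height bottom-up (empty subtree = -1):
  height(4) = 1 + max(-1, -1) = 0
  height(2) = 1 + max(-1, 0) = 1
  height(22) = 1 + max(-1, -1) = 0
  height(24) = 1 + max(0, -1) = 1
  height(13) = 1 + max(1, 1) = 2
  height(42) = 1 + max(-1, -1) = 0
  height(43) = 1 + max(0, -1) = 1
  height(32) = 1 + max(2, 1) = 3
Height = 3


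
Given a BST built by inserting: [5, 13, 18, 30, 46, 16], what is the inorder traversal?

Tree insertion order: [5, 13, 18, 30, 46, 16]
Tree (level-order array): [5, None, 13, None, 18, 16, 30, None, None, None, 46]
Inorder traversal: [5, 13, 16, 18, 30, 46]


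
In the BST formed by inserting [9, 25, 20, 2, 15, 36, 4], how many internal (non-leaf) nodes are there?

Tree built from: [9, 25, 20, 2, 15, 36, 4]
Tree (level-order array): [9, 2, 25, None, 4, 20, 36, None, None, 15]
Rule: An internal node has at least one child.
Per-node child counts:
  node 9: 2 child(ren)
  node 2: 1 child(ren)
  node 4: 0 child(ren)
  node 25: 2 child(ren)
  node 20: 1 child(ren)
  node 15: 0 child(ren)
  node 36: 0 child(ren)
Matching nodes: [9, 2, 25, 20]
Count of internal (non-leaf) nodes: 4


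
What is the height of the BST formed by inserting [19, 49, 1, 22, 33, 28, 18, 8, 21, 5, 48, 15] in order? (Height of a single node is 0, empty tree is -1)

Insertion order: [19, 49, 1, 22, 33, 28, 18, 8, 21, 5, 48, 15]
Tree (level-order array): [19, 1, 49, None, 18, 22, None, 8, None, 21, 33, 5, 15, None, None, 28, 48]
Compute height bottom-up (empty subtree = -1):
  height(5) = 1 + max(-1, -1) = 0
  height(15) = 1 + max(-1, -1) = 0
  height(8) = 1 + max(0, 0) = 1
  height(18) = 1 + max(1, -1) = 2
  height(1) = 1 + max(-1, 2) = 3
  height(21) = 1 + max(-1, -1) = 0
  height(28) = 1 + max(-1, -1) = 0
  height(48) = 1 + max(-1, -1) = 0
  height(33) = 1 + max(0, 0) = 1
  height(22) = 1 + max(0, 1) = 2
  height(49) = 1 + max(2, -1) = 3
  height(19) = 1 + max(3, 3) = 4
Height = 4


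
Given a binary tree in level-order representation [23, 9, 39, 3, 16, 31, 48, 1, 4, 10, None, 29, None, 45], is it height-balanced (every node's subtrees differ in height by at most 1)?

Tree (level-order array): [23, 9, 39, 3, 16, 31, 48, 1, 4, 10, None, 29, None, 45]
Definition: a tree is height-balanced if, at every node, |h(left) - h(right)| <= 1 (empty subtree has height -1).
Bottom-up per-node check:
  node 1: h_left=-1, h_right=-1, diff=0 [OK], height=0
  node 4: h_left=-1, h_right=-1, diff=0 [OK], height=0
  node 3: h_left=0, h_right=0, diff=0 [OK], height=1
  node 10: h_left=-1, h_right=-1, diff=0 [OK], height=0
  node 16: h_left=0, h_right=-1, diff=1 [OK], height=1
  node 9: h_left=1, h_right=1, diff=0 [OK], height=2
  node 29: h_left=-1, h_right=-1, diff=0 [OK], height=0
  node 31: h_left=0, h_right=-1, diff=1 [OK], height=1
  node 45: h_left=-1, h_right=-1, diff=0 [OK], height=0
  node 48: h_left=0, h_right=-1, diff=1 [OK], height=1
  node 39: h_left=1, h_right=1, diff=0 [OK], height=2
  node 23: h_left=2, h_right=2, diff=0 [OK], height=3
All nodes satisfy the balance condition.
Result: Balanced


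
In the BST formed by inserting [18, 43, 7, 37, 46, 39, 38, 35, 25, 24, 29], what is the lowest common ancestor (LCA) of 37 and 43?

Tree insertion order: [18, 43, 7, 37, 46, 39, 38, 35, 25, 24, 29]
Tree (level-order array): [18, 7, 43, None, None, 37, 46, 35, 39, None, None, 25, None, 38, None, 24, 29]
In a BST, the LCA of p=37, q=43 is the first node v on the
root-to-leaf path with p <= v <= q (go left if both < v, right if both > v).
Walk from root:
  at 18: both 37 and 43 > 18, go right
  at 43: 37 <= 43 <= 43, this is the LCA
LCA = 43


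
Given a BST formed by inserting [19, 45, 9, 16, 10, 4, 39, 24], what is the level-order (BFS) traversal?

Tree insertion order: [19, 45, 9, 16, 10, 4, 39, 24]
Tree (level-order array): [19, 9, 45, 4, 16, 39, None, None, None, 10, None, 24]
BFS from the root, enqueuing left then right child of each popped node:
  queue [19] -> pop 19, enqueue [9, 45], visited so far: [19]
  queue [9, 45] -> pop 9, enqueue [4, 16], visited so far: [19, 9]
  queue [45, 4, 16] -> pop 45, enqueue [39], visited so far: [19, 9, 45]
  queue [4, 16, 39] -> pop 4, enqueue [none], visited so far: [19, 9, 45, 4]
  queue [16, 39] -> pop 16, enqueue [10], visited so far: [19, 9, 45, 4, 16]
  queue [39, 10] -> pop 39, enqueue [24], visited so far: [19, 9, 45, 4, 16, 39]
  queue [10, 24] -> pop 10, enqueue [none], visited so far: [19, 9, 45, 4, 16, 39, 10]
  queue [24] -> pop 24, enqueue [none], visited so far: [19, 9, 45, 4, 16, 39, 10, 24]
Result: [19, 9, 45, 4, 16, 39, 10, 24]


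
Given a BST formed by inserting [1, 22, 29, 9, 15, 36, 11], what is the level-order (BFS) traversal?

Tree insertion order: [1, 22, 29, 9, 15, 36, 11]
Tree (level-order array): [1, None, 22, 9, 29, None, 15, None, 36, 11]
BFS from the root, enqueuing left then right child of each popped node:
  queue [1] -> pop 1, enqueue [22], visited so far: [1]
  queue [22] -> pop 22, enqueue [9, 29], visited so far: [1, 22]
  queue [9, 29] -> pop 9, enqueue [15], visited so far: [1, 22, 9]
  queue [29, 15] -> pop 29, enqueue [36], visited so far: [1, 22, 9, 29]
  queue [15, 36] -> pop 15, enqueue [11], visited so far: [1, 22, 9, 29, 15]
  queue [36, 11] -> pop 36, enqueue [none], visited so far: [1, 22, 9, 29, 15, 36]
  queue [11] -> pop 11, enqueue [none], visited so far: [1, 22, 9, 29, 15, 36, 11]
Result: [1, 22, 9, 29, 15, 36, 11]


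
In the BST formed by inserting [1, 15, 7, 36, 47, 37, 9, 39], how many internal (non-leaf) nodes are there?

Tree built from: [1, 15, 7, 36, 47, 37, 9, 39]
Tree (level-order array): [1, None, 15, 7, 36, None, 9, None, 47, None, None, 37, None, None, 39]
Rule: An internal node has at least one child.
Per-node child counts:
  node 1: 1 child(ren)
  node 15: 2 child(ren)
  node 7: 1 child(ren)
  node 9: 0 child(ren)
  node 36: 1 child(ren)
  node 47: 1 child(ren)
  node 37: 1 child(ren)
  node 39: 0 child(ren)
Matching nodes: [1, 15, 7, 36, 47, 37]
Count of internal (non-leaf) nodes: 6


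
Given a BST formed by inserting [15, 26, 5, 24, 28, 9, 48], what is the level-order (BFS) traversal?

Tree insertion order: [15, 26, 5, 24, 28, 9, 48]
Tree (level-order array): [15, 5, 26, None, 9, 24, 28, None, None, None, None, None, 48]
BFS from the root, enqueuing left then right child of each popped node:
  queue [15] -> pop 15, enqueue [5, 26], visited so far: [15]
  queue [5, 26] -> pop 5, enqueue [9], visited so far: [15, 5]
  queue [26, 9] -> pop 26, enqueue [24, 28], visited so far: [15, 5, 26]
  queue [9, 24, 28] -> pop 9, enqueue [none], visited so far: [15, 5, 26, 9]
  queue [24, 28] -> pop 24, enqueue [none], visited so far: [15, 5, 26, 9, 24]
  queue [28] -> pop 28, enqueue [48], visited so far: [15, 5, 26, 9, 24, 28]
  queue [48] -> pop 48, enqueue [none], visited so far: [15, 5, 26, 9, 24, 28, 48]
Result: [15, 5, 26, 9, 24, 28, 48]


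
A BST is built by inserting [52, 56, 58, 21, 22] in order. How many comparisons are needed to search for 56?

Search path for 56: 52 -> 56
Found: True
Comparisons: 2


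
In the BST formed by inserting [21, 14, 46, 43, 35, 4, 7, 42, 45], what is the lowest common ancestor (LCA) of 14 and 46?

Tree insertion order: [21, 14, 46, 43, 35, 4, 7, 42, 45]
Tree (level-order array): [21, 14, 46, 4, None, 43, None, None, 7, 35, 45, None, None, None, 42]
In a BST, the LCA of p=14, q=46 is the first node v on the
root-to-leaf path with p <= v <= q (go left if both < v, right if both > v).
Walk from root:
  at 21: 14 <= 21 <= 46, this is the LCA
LCA = 21


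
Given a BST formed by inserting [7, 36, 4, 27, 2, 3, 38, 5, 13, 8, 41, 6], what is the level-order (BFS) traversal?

Tree insertion order: [7, 36, 4, 27, 2, 3, 38, 5, 13, 8, 41, 6]
Tree (level-order array): [7, 4, 36, 2, 5, 27, 38, None, 3, None, 6, 13, None, None, 41, None, None, None, None, 8]
BFS from the root, enqueuing left then right child of each popped node:
  queue [7] -> pop 7, enqueue [4, 36], visited so far: [7]
  queue [4, 36] -> pop 4, enqueue [2, 5], visited so far: [7, 4]
  queue [36, 2, 5] -> pop 36, enqueue [27, 38], visited so far: [7, 4, 36]
  queue [2, 5, 27, 38] -> pop 2, enqueue [3], visited so far: [7, 4, 36, 2]
  queue [5, 27, 38, 3] -> pop 5, enqueue [6], visited so far: [7, 4, 36, 2, 5]
  queue [27, 38, 3, 6] -> pop 27, enqueue [13], visited so far: [7, 4, 36, 2, 5, 27]
  queue [38, 3, 6, 13] -> pop 38, enqueue [41], visited so far: [7, 4, 36, 2, 5, 27, 38]
  queue [3, 6, 13, 41] -> pop 3, enqueue [none], visited so far: [7, 4, 36, 2, 5, 27, 38, 3]
  queue [6, 13, 41] -> pop 6, enqueue [none], visited so far: [7, 4, 36, 2, 5, 27, 38, 3, 6]
  queue [13, 41] -> pop 13, enqueue [8], visited so far: [7, 4, 36, 2, 5, 27, 38, 3, 6, 13]
  queue [41, 8] -> pop 41, enqueue [none], visited so far: [7, 4, 36, 2, 5, 27, 38, 3, 6, 13, 41]
  queue [8] -> pop 8, enqueue [none], visited so far: [7, 4, 36, 2, 5, 27, 38, 3, 6, 13, 41, 8]
Result: [7, 4, 36, 2, 5, 27, 38, 3, 6, 13, 41, 8]


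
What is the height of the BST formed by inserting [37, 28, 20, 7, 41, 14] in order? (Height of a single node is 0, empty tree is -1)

Insertion order: [37, 28, 20, 7, 41, 14]
Tree (level-order array): [37, 28, 41, 20, None, None, None, 7, None, None, 14]
Compute height bottom-up (empty subtree = -1):
  height(14) = 1 + max(-1, -1) = 0
  height(7) = 1 + max(-1, 0) = 1
  height(20) = 1 + max(1, -1) = 2
  height(28) = 1 + max(2, -1) = 3
  height(41) = 1 + max(-1, -1) = 0
  height(37) = 1 + max(3, 0) = 4
Height = 4


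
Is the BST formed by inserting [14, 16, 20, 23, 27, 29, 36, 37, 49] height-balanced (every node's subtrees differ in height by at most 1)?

Tree (level-order array): [14, None, 16, None, 20, None, 23, None, 27, None, 29, None, 36, None, 37, None, 49]
Definition: a tree is height-balanced if, at every node, |h(left) - h(right)| <= 1 (empty subtree has height -1).
Bottom-up per-node check:
  node 49: h_left=-1, h_right=-1, diff=0 [OK], height=0
  node 37: h_left=-1, h_right=0, diff=1 [OK], height=1
  node 36: h_left=-1, h_right=1, diff=2 [FAIL (|-1-1|=2 > 1)], height=2
  node 29: h_left=-1, h_right=2, diff=3 [FAIL (|-1-2|=3 > 1)], height=3
  node 27: h_left=-1, h_right=3, diff=4 [FAIL (|-1-3|=4 > 1)], height=4
  node 23: h_left=-1, h_right=4, diff=5 [FAIL (|-1-4|=5 > 1)], height=5
  node 20: h_left=-1, h_right=5, diff=6 [FAIL (|-1-5|=6 > 1)], height=6
  node 16: h_left=-1, h_right=6, diff=7 [FAIL (|-1-6|=7 > 1)], height=7
  node 14: h_left=-1, h_right=7, diff=8 [FAIL (|-1-7|=8 > 1)], height=8
Node 36 violates the condition: |-1 - 1| = 2 > 1.
Result: Not balanced


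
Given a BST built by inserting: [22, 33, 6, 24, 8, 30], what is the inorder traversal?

Tree insertion order: [22, 33, 6, 24, 8, 30]
Tree (level-order array): [22, 6, 33, None, 8, 24, None, None, None, None, 30]
Inorder traversal: [6, 8, 22, 24, 30, 33]


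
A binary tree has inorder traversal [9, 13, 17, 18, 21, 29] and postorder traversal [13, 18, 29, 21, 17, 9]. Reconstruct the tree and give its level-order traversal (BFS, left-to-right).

Inorder:   [9, 13, 17, 18, 21, 29]
Postorder: [13, 18, 29, 21, 17, 9]
Algorithm: postorder visits root last, so walk postorder right-to-left;
each value is the root of the current inorder slice — split it at that
value, recurse on the right subtree first, then the left.
Recursive splits:
  root=9; inorder splits into left=[], right=[13, 17, 18, 21, 29]
  root=17; inorder splits into left=[13], right=[18, 21, 29]
  root=21; inorder splits into left=[18], right=[29]
  root=29; inorder splits into left=[], right=[]
  root=18; inorder splits into left=[], right=[]
  root=13; inorder splits into left=[], right=[]
Reconstructed level-order: [9, 17, 13, 21, 18, 29]


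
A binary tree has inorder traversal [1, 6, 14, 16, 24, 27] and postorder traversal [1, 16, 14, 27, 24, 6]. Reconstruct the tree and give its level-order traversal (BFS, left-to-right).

Inorder:   [1, 6, 14, 16, 24, 27]
Postorder: [1, 16, 14, 27, 24, 6]
Algorithm: postorder visits root last, so walk postorder right-to-left;
each value is the root of the current inorder slice — split it at that
value, recurse on the right subtree first, then the left.
Recursive splits:
  root=6; inorder splits into left=[1], right=[14, 16, 24, 27]
  root=24; inorder splits into left=[14, 16], right=[27]
  root=27; inorder splits into left=[], right=[]
  root=14; inorder splits into left=[], right=[16]
  root=16; inorder splits into left=[], right=[]
  root=1; inorder splits into left=[], right=[]
Reconstructed level-order: [6, 1, 24, 14, 27, 16]


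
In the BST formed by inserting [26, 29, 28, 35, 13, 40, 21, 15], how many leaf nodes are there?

Tree built from: [26, 29, 28, 35, 13, 40, 21, 15]
Tree (level-order array): [26, 13, 29, None, 21, 28, 35, 15, None, None, None, None, 40]
Rule: A leaf has 0 children.
Per-node child counts:
  node 26: 2 child(ren)
  node 13: 1 child(ren)
  node 21: 1 child(ren)
  node 15: 0 child(ren)
  node 29: 2 child(ren)
  node 28: 0 child(ren)
  node 35: 1 child(ren)
  node 40: 0 child(ren)
Matching nodes: [15, 28, 40]
Count of leaf nodes: 3


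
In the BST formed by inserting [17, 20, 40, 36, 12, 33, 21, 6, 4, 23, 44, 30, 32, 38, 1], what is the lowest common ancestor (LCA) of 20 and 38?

Tree insertion order: [17, 20, 40, 36, 12, 33, 21, 6, 4, 23, 44, 30, 32, 38, 1]
Tree (level-order array): [17, 12, 20, 6, None, None, 40, 4, None, 36, 44, 1, None, 33, 38, None, None, None, None, 21, None, None, None, None, 23, None, 30, None, 32]
In a BST, the LCA of p=20, q=38 is the first node v on the
root-to-leaf path with p <= v <= q (go left if both < v, right if both > v).
Walk from root:
  at 17: both 20 and 38 > 17, go right
  at 20: 20 <= 20 <= 38, this is the LCA
LCA = 20


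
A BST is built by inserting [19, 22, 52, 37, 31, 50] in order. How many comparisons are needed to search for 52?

Search path for 52: 19 -> 22 -> 52
Found: True
Comparisons: 3


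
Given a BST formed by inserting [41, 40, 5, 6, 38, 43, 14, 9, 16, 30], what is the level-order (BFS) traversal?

Tree insertion order: [41, 40, 5, 6, 38, 43, 14, 9, 16, 30]
Tree (level-order array): [41, 40, 43, 5, None, None, None, None, 6, None, 38, 14, None, 9, 16, None, None, None, 30]
BFS from the root, enqueuing left then right child of each popped node:
  queue [41] -> pop 41, enqueue [40, 43], visited so far: [41]
  queue [40, 43] -> pop 40, enqueue [5], visited so far: [41, 40]
  queue [43, 5] -> pop 43, enqueue [none], visited so far: [41, 40, 43]
  queue [5] -> pop 5, enqueue [6], visited so far: [41, 40, 43, 5]
  queue [6] -> pop 6, enqueue [38], visited so far: [41, 40, 43, 5, 6]
  queue [38] -> pop 38, enqueue [14], visited so far: [41, 40, 43, 5, 6, 38]
  queue [14] -> pop 14, enqueue [9, 16], visited so far: [41, 40, 43, 5, 6, 38, 14]
  queue [9, 16] -> pop 9, enqueue [none], visited so far: [41, 40, 43, 5, 6, 38, 14, 9]
  queue [16] -> pop 16, enqueue [30], visited so far: [41, 40, 43, 5, 6, 38, 14, 9, 16]
  queue [30] -> pop 30, enqueue [none], visited so far: [41, 40, 43, 5, 6, 38, 14, 9, 16, 30]
Result: [41, 40, 43, 5, 6, 38, 14, 9, 16, 30]


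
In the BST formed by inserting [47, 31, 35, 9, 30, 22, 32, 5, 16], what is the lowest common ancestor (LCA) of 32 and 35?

Tree insertion order: [47, 31, 35, 9, 30, 22, 32, 5, 16]
Tree (level-order array): [47, 31, None, 9, 35, 5, 30, 32, None, None, None, 22, None, None, None, 16]
In a BST, the LCA of p=32, q=35 is the first node v on the
root-to-leaf path with p <= v <= q (go left if both < v, right if both > v).
Walk from root:
  at 47: both 32 and 35 < 47, go left
  at 31: both 32 and 35 > 31, go right
  at 35: 32 <= 35 <= 35, this is the LCA
LCA = 35


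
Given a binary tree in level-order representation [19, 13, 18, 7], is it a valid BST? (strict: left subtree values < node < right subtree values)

Level-order array: [19, 13, 18, 7]
Validate using subtree bounds (lo, hi): at each node, require lo < value < hi,
then recurse left with hi=value and right with lo=value.
Preorder trace (stopping at first violation):
  at node 19 with bounds (-inf, +inf): OK
  at node 13 with bounds (-inf, 19): OK
  at node 7 with bounds (-inf, 13): OK
  at node 18 with bounds (19, +inf): VIOLATION
Node 18 violates its bound: not (19 < 18 < +inf).
Result: Not a valid BST


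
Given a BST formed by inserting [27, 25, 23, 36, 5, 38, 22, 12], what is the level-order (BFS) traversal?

Tree insertion order: [27, 25, 23, 36, 5, 38, 22, 12]
Tree (level-order array): [27, 25, 36, 23, None, None, 38, 5, None, None, None, None, 22, 12]
BFS from the root, enqueuing left then right child of each popped node:
  queue [27] -> pop 27, enqueue [25, 36], visited so far: [27]
  queue [25, 36] -> pop 25, enqueue [23], visited so far: [27, 25]
  queue [36, 23] -> pop 36, enqueue [38], visited so far: [27, 25, 36]
  queue [23, 38] -> pop 23, enqueue [5], visited so far: [27, 25, 36, 23]
  queue [38, 5] -> pop 38, enqueue [none], visited so far: [27, 25, 36, 23, 38]
  queue [5] -> pop 5, enqueue [22], visited so far: [27, 25, 36, 23, 38, 5]
  queue [22] -> pop 22, enqueue [12], visited so far: [27, 25, 36, 23, 38, 5, 22]
  queue [12] -> pop 12, enqueue [none], visited so far: [27, 25, 36, 23, 38, 5, 22, 12]
Result: [27, 25, 36, 23, 38, 5, 22, 12]


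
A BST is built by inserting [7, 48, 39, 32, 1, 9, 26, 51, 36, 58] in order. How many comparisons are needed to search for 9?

Search path for 9: 7 -> 48 -> 39 -> 32 -> 9
Found: True
Comparisons: 5


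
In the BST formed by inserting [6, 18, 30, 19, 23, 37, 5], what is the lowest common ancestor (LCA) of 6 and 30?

Tree insertion order: [6, 18, 30, 19, 23, 37, 5]
Tree (level-order array): [6, 5, 18, None, None, None, 30, 19, 37, None, 23]
In a BST, the LCA of p=6, q=30 is the first node v on the
root-to-leaf path with p <= v <= q (go left if both < v, right if both > v).
Walk from root:
  at 6: 6 <= 6 <= 30, this is the LCA
LCA = 6


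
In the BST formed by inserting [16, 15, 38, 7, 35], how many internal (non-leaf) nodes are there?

Tree built from: [16, 15, 38, 7, 35]
Tree (level-order array): [16, 15, 38, 7, None, 35]
Rule: An internal node has at least one child.
Per-node child counts:
  node 16: 2 child(ren)
  node 15: 1 child(ren)
  node 7: 0 child(ren)
  node 38: 1 child(ren)
  node 35: 0 child(ren)
Matching nodes: [16, 15, 38]
Count of internal (non-leaf) nodes: 3


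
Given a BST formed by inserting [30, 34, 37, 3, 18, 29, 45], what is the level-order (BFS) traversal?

Tree insertion order: [30, 34, 37, 3, 18, 29, 45]
Tree (level-order array): [30, 3, 34, None, 18, None, 37, None, 29, None, 45]
BFS from the root, enqueuing left then right child of each popped node:
  queue [30] -> pop 30, enqueue [3, 34], visited so far: [30]
  queue [3, 34] -> pop 3, enqueue [18], visited so far: [30, 3]
  queue [34, 18] -> pop 34, enqueue [37], visited so far: [30, 3, 34]
  queue [18, 37] -> pop 18, enqueue [29], visited so far: [30, 3, 34, 18]
  queue [37, 29] -> pop 37, enqueue [45], visited so far: [30, 3, 34, 18, 37]
  queue [29, 45] -> pop 29, enqueue [none], visited so far: [30, 3, 34, 18, 37, 29]
  queue [45] -> pop 45, enqueue [none], visited so far: [30, 3, 34, 18, 37, 29, 45]
Result: [30, 3, 34, 18, 37, 29, 45]


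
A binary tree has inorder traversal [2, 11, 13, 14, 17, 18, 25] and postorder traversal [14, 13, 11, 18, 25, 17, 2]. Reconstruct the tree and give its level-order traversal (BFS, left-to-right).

Inorder:   [2, 11, 13, 14, 17, 18, 25]
Postorder: [14, 13, 11, 18, 25, 17, 2]
Algorithm: postorder visits root last, so walk postorder right-to-left;
each value is the root of the current inorder slice — split it at that
value, recurse on the right subtree first, then the left.
Recursive splits:
  root=2; inorder splits into left=[], right=[11, 13, 14, 17, 18, 25]
  root=17; inorder splits into left=[11, 13, 14], right=[18, 25]
  root=25; inorder splits into left=[18], right=[]
  root=18; inorder splits into left=[], right=[]
  root=11; inorder splits into left=[], right=[13, 14]
  root=13; inorder splits into left=[], right=[14]
  root=14; inorder splits into left=[], right=[]
Reconstructed level-order: [2, 17, 11, 25, 13, 18, 14]


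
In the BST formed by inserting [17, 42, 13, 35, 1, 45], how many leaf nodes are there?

Tree built from: [17, 42, 13, 35, 1, 45]
Tree (level-order array): [17, 13, 42, 1, None, 35, 45]
Rule: A leaf has 0 children.
Per-node child counts:
  node 17: 2 child(ren)
  node 13: 1 child(ren)
  node 1: 0 child(ren)
  node 42: 2 child(ren)
  node 35: 0 child(ren)
  node 45: 0 child(ren)
Matching nodes: [1, 35, 45]
Count of leaf nodes: 3


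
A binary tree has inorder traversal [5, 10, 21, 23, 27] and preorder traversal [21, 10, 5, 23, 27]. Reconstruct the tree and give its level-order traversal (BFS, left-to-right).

Inorder:  [5, 10, 21, 23, 27]
Preorder: [21, 10, 5, 23, 27]
Algorithm: preorder visits root first, so consume preorder in order;
for each root, split the current inorder slice at that value into
left-subtree inorder and right-subtree inorder, then recurse.
Recursive splits:
  root=21; inorder splits into left=[5, 10], right=[23, 27]
  root=10; inorder splits into left=[5], right=[]
  root=5; inorder splits into left=[], right=[]
  root=23; inorder splits into left=[], right=[27]
  root=27; inorder splits into left=[], right=[]
Reconstructed level-order: [21, 10, 23, 5, 27]


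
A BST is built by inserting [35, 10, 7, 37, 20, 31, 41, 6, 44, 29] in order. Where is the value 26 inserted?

Starting tree (level order): [35, 10, 37, 7, 20, None, 41, 6, None, None, 31, None, 44, None, None, 29]
Insertion path: 35 -> 10 -> 20 -> 31 -> 29
Result: insert 26 as left child of 29
Final tree (level order): [35, 10, 37, 7, 20, None, 41, 6, None, None, 31, None, 44, None, None, 29, None, None, None, 26]


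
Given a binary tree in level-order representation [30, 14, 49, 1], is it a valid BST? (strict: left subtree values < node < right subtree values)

Level-order array: [30, 14, 49, 1]
Validate using subtree bounds (lo, hi): at each node, require lo < value < hi,
then recurse left with hi=value and right with lo=value.
Preorder trace (stopping at first violation):
  at node 30 with bounds (-inf, +inf): OK
  at node 14 with bounds (-inf, 30): OK
  at node 1 with bounds (-inf, 14): OK
  at node 49 with bounds (30, +inf): OK
No violation found at any node.
Result: Valid BST


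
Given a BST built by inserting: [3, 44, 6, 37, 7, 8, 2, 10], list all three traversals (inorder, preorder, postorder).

Tree insertion order: [3, 44, 6, 37, 7, 8, 2, 10]
Tree (level-order array): [3, 2, 44, None, None, 6, None, None, 37, 7, None, None, 8, None, 10]
Inorder (L, root, R): [2, 3, 6, 7, 8, 10, 37, 44]
Preorder (root, L, R): [3, 2, 44, 6, 37, 7, 8, 10]
Postorder (L, R, root): [2, 10, 8, 7, 37, 6, 44, 3]


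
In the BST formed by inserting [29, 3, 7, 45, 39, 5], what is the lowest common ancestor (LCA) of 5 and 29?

Tree insertion order: [29, 3, 7, 45, 39, 5]
Tree (level-order array): [29, 3, 45, None, 7, 39, None, 5]
In a BST, the LCA of p=5, q=29 is the first node v on the
root-to-leaf path with p <= v <= q (go left if both < v, right if both > v).
Walk from root:
  at 29: 5 <= 29 <= 29, this is the LCA
LCA = 29


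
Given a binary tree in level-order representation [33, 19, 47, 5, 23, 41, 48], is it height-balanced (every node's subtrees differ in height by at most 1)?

Tree (level-order array): [33, 19, 47, 5, 23, 41, 48]
Definition: a tree is height-balanced if, at every node, |h(left) - h(right)| <= 1 (empty subtree has height -1).
Bottom-up per-node check:
  node 5: h_left=-1, h_right=-1, diff=0 [OK], height=0
  node 23: h_left=-1, h_right=-1, diff=0 [OK], height=0
  node 19: h_left=0, h_right=0, diff=0 [OK], height=1
  node 41: h_left=-1, h_right=-1, diff=0 [OK], height=0
  node 48: h_left=-1, h_right=-1, diff=0 [OK], height=0
  node 47: h_left=0, h_right=0, diff=0 [OK], height=1
  node 33: h_left=1, h_right=1, diff=0 [OK], height=2
All nodes satisfy the balance condition.
Result: Balanced


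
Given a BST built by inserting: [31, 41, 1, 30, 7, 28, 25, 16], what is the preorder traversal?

Tree insertion order: [31, 41, 1, 30, 7, 28, 25, 16]
Tree (level-order array): [31, 1, 41, None, 30, None, None, 7, None, None, 28, 25, None, 16]
Preorder traversal: [31, 1, 30, 7, 28, 25, 16, 41]


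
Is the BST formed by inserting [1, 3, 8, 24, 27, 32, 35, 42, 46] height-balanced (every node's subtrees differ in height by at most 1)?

Tree (level-order array): [1, None, 3, None, 8, None, 24, None, 27, None, 32, None, 35, None, 42, None, 46]
Definition: a tree is height-balanced if, at every node, |h(left) - h(right)| <= 1 (empty subtree has height -1).
Bottom-up per-node check:
  node 46: h_left=-1, h_right=-1, diff=0 [OK], height=0
  node 42: h_left=-1, h_right=0, diff=1 [OK], height=1
  node 35: h_left=-1, h_right=1, diff=2 [FAIL (|-1-1|=2 > 1)], height=2
  node 32: h_left=-1, h_right=2, diff=3 [FAIL (|-1-2|=3 > 1)], height=3
  node 27: h_left=-1, h_right=3, diff=4 [FAIL (|-1-3|=4 > 1)], height=4
  node 24: h_left=-1, h_right=4, diff=5 [FAIL (|-1-4|=5 > 1)], height=5
  node 8: h_left=-1, h_right=5, diff=6 [FAIL (|-1-5|=6 > 1)], height=6
  node 3: h_left=-1, h_right=6, diff=7 [FAIL (|-1-6|=7 > 1)], height=7
  node 1: h_left=-1, h_right=7, diff=8 [FAIL (|-1-7|=8 > 1)], height=8
Node 35 violates the condition: |-1 - 1| = 2 > 1.
Result: Not balanced


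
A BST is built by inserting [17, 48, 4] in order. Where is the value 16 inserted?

Starting tree (level order): [17, 4, 48]
Insertion path: 17 -> 4
Result: insert 16 as right child of 4
Final tree (level order): [17, 4, 48, None, 16]


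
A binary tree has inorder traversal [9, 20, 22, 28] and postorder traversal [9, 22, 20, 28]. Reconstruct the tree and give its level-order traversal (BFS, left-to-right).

Inorder:   [9, 20, 22, 28]
Postorder: [9, 22, 20, 28]
Algorithm: postorder visits root last, so walk postorder right-to-left;
each value is the root of the current inorder slice — split it at that
value, recurse on the right subtree first, then the left.
Recursive splits:
  root=28; inorder splits into left=[9, 20, 22], right=[]
  root=20; inorder splits into left=[9], right=[22]
  root=22; inorder splits into left=[], right=[]
  root=9; inorder splits into left=[], right=[]
Reconstructed level-order: [28, 20, 9, 22]


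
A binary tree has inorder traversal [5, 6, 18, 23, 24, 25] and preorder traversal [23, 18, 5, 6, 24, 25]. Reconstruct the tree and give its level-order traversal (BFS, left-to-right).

Inorder:  [5, 6, 18, 23, 24, 25]
Preorder: [23, 18, 5, 6, 24, 25]
Algorithm: preorder visits root first, so consume preorder in order;
for each root, split the current inorder slice at that value into
left-subtree inorder and right-subtree inorder, then recurse.
Recursive splits:
  root=23; inorder splits into left=[5, 6, 18], right=[24, 25]
  root=18; inorder splits into left=[5, 6], right=[]
  root=5; inorder splits into left=[], right=[6]
  root=6; inorder splits into left=[], right=[]
  root=24; inorder splits into left=[], right=[25]
  root=25; inorder splits into left=[], right=[]
Reconstructed level-order: [23, 18, 24, 5, 25, 6]


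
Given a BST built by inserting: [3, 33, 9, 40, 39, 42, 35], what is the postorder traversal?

Tree insertion order: [3, 33, 9, 40, 39, 42, 35]
Tree (level-order array): [3, None, 33, 9, 40, None, None, 39, 42, 35]
Postorder traversal: [9, 35, 39, 42, 40, 33, 3]


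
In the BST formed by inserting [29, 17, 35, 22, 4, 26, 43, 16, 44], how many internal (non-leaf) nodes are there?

Tree built from: [29, 17, 35, 22, 4, 26, 43, 16, 44]
Tree (level-order array): [29, 17, 35, 4, 22, None, 43, None, 16, None, 26, None, 44]
Rule: An internal node has at least one child.
Per-node child counts:
  node 29: 2 child(ren)
  node 17: 2 child(ren)
  node 4: 1 child(ren)
  node 16: 0 child(ren)
  node 22: 1 child(ren)
  node 26: 0 child(ren)
  node 35: 1 child(ren)
  node 43: 1 child(ren)
  node 44: 0 child(ren)
Matching nodes: [29, 17, 4, 22, 35, 43]
Count of internal (non-leaf) nodes: 6


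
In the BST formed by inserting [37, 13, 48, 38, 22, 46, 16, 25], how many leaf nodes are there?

Tree built from: [37, 13, 48, 38, 22, 46, 16, 25]
Tree (level-order array): [37, 13, 48, None, 22, 38, None, 16, 25, None, 46]
Rule: A leaf has 0 children.
Per-node child counts:
  node 37: 2 child(ren)
  node 13: 1 child(ren)
  node 22: 2 child(ren)
  node 16: 0 child(ren)
  node 25: 0 child(ren)
  node 48: 1 child(ren)
  node 38: 1 child(ren)
  node 46: 0 child(ren)
Matching nodes: [16, 25, 46]
Count of leaf nodes: 3


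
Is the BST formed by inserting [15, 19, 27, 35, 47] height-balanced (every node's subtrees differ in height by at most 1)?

Tree (level-order array): [15, None, 19, None, 27, None, 35, None, 47]
Definition: a tree is height-balanced if, at every node, |h(left) - h(right)| <= 1 (empty subtree has height -1).
Bottom-up per-node check:
  node 47: h_left=-1, h_right=-1, diff=0 [OK], height=0
  node 35: h_left=-1, h_right=0, diff=1 [OK], height=1
  node 27: h_left=-1, h_right=1, diff=2 [FAIL (|-1-1|=2 > 1)], height=2
  node 19: h_left=-1, h_right=2, diff=3 [FAIL (|-1-2|=3 > 1)], height=3
  node 15: h_left=-1, h_right=3, diff=4 [FAIL (|-1-3|=4 > 1)], height=4
Node 27 violates the condition: |-1 - 1| = 2 > 1.
Result: Not balanced


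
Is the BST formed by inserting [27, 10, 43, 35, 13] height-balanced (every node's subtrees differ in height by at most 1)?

Tree (level-order array): [27, 10, 43, None, 13, 35]
Definition: a tree is height-balanced if, at every node, |h(left) - h(right)| <= 1 (empty subtree has height -1).
Bottom-up per-node check:
  node 13: h_left=-1, h_right=-1, diff=0 [OK], height=0
  node 10: h_left=-1, h_right=0, diff=1 [OK], height=1
  node 35: h_left=-1, h_right=-1, diff=0 [OK], height=0
  node 43: h_left=0, h_right=-1, diff=1 [OK], height=1
  node 27: h_left=1, h_right=1, diff=0 [OK], height=2
All nodes satisfy the balance condition.
Result: Balanced


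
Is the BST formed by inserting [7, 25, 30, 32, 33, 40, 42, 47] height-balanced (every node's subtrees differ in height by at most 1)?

Tree (level-order array): [7, None, 25, None, 30, None, 32, None, 33, None, 40, None, 42, None, 47]
Definition: a tree is height-balanced if, at every node, |h(left) - h(right)| <= 1 (empty subtree has height -1).
Bottom-up per-node check:
  node 47: h_left=-1, h_right=-1, diff=0 [OK], height=0
  node 42: h_left=-1, h_right=0, diff=1 [OK], height=1
  node 40: h_left=-1, h_right=1, diff=2 [FAIL (|-1-1|=2 > 1)], height=2
  node 33: h_left=-1, h_right=2, diff=3 [FAIL (|-1-2|=3 > 1)], height=3
  node 32: h_left=-1, h_right=3, diff=4 [FAIL (|-1-3|=4 > 1)], height=4
  node 30: h_left=-1, h_right=4, diff=5 [FAIL (|-1-4|=5 > 1)], height=5
  node 25: h_left=-1, h_right=5, diff=6 [FAIL (|-1-5|=6 > 1)], height=6
  node 7: h_left=-1, h_right=6, diff=7 [FAIL (|-1-6|=7 > 1)], height=7
Node 40 violates the condition: |-1 - 1| = 2 > 1.
Result: Not balanced


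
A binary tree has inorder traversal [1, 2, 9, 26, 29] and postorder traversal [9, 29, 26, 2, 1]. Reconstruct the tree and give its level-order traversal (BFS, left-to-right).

Inorder:   [1, 2, 9, 26, 29]
Postorder: [9, 29, 26, 2, 1]
Algorithm: postorder visits root last, so walk postorder right-to-left;
each value is the root of the current inorder slice — split it at that
value, recurse on the right subtree first, then the left.
Recursive splits:
  root=1; inorder splits into left=[], right=[2, 9, 26, 29]
  root=2; inorder splits into left=[], right=[9, 26, 29]
  root=26; inorder splits into left=[9], right=[29]
  root=29; inorder splits into left=[], right=[]
  root=9; inorder splits into left=[], right=[]
Reconstructed level-order: [1, 2, 26, 9, 29]


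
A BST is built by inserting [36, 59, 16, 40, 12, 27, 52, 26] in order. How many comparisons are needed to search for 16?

Search path for 16: 36 -> 16
Found: True
Comparisons: 2


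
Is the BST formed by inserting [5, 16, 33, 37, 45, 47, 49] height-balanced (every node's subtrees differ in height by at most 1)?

Tree (level-order array): [5, None, 16, None, 33, None, 37, None, 45, None, 47, None, 49]
Definition: a tree is height-balanced if, at every node, |h(left) - h(right)| <= 1 (empty subtree has height -1).
Bottom-up per-node check:
  node 49: h_left=-1, h_right=-1, diff=0 [OK], height=0
  node 47: h_left=-1, h_right=0, diff=1 [OK], height=1
  node 45: h_left=-1, h_right=1, diff=2 [FAIL (|-1-1|=2 > 1)], height=2
  node 37: h_left=-1, h_right=2, diff=3 [FAIL (|-1-2|=3 > 1)], height=3
  node 33: h_left=-1, h_right=3, diff=4 [FAIL (|-1-3|=4 > 1)], height=4
  node 16: h_left=-1, h_right=4, diff=5 [FAIL (|-1-4|=5 > 1)], height=5
  node 5: h_left=-1, h_right=5, diff=6 [FAIL (|-1-5|=6 > 1)], height=6
Node 45 violates the condition: |-1 - 1| = 2 > 1.
Result: Not balanced


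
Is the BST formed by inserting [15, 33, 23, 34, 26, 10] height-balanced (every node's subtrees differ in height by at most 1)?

Tree (level-order array): [15, 10, 33, None, None, 23, 34, None, 26]
Definition: a tree is height-balanced if, at every node, |h(left) - h(right)| <= 1 (empty subtree has height -1).
Bottom-up per-node check:
  node 10: h_left=-1, h_right=-1, diff=0 [OK], height=0
  node 26: h_left=-1, h_right=-1, diff=0 [OK], height=0
  node 23: h_left=-1, h_right=0, diff=1 [OK], height=1
  node 34: h_left=-1, h_right=-1, diff=0 [OK], height=0
  node 33: h_left=1, h_right=0, diff=1 [OK], height=2
  node 15: h_left=0, h_right=2, diff=2 [FAIL (|0-2|=2 > 1)], height=3
Node 15 violates the condition: |0 - 2| = 2 > 1.
Result: Not balanced


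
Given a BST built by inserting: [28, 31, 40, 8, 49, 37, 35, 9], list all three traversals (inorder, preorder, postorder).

Tree insertion order: [28, 31, 40, 8, 49, 37, 35, 9]
Tree (level-order array): [28, 8, 31, None, 9, None, 40, None, None, 37, 49, 35]
Inorder (L, root, R): [8, 9, 28, 31, 35, 37, 40, 49]
Preorder (root, L, R): [28, 8, 9, 31, 40, 37, 35, 49]
Postorder (L, R, root): [9, 8, 35, 37, 49, 40, 31, 28]


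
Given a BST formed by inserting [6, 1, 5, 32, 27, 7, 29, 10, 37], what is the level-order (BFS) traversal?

Tree insertion order: [6, 1, 5, 32, 27, 7, 29, 10, 37]
Tree (level-order array): [6, 1, 32, None, 5, 27, 37, None, None, 7, 29, None, None, None, 10]
BFS from the root, enqueuing left then right child of each popped node:
  queue [6] -> pop 6, enqueue [1, 32], visited so far: [6]
  queue [1, 32] -> pop 1, enqueue [5], visited so far: [6, 1]
  queue [32, 5] -> pop 32, enqueue [27, 37], visited so far: [6, 1, 32]
  queue [5, 27, 37] -> pop 5, enqueue [none], visited so far: [6, 1, 32, 5]
  queue [27, 37] -> pop 27, enqueue [7, 29], visited so far: [6, 1, 32, 5, 27]
  queue [37, 7, 29] -> pop 37, enqueue [none], visited so far: [6, 1, 32, 5, 27, 37]
  queue [7, 29] -> pop 7, enqueue [10], visited so far: [6, 1, 32, 5, 27, 37, 7]
  queue [29, 10] -> pop 29, enqueue [none], visited so far: [6, 1, 32, 5, 27, 37, 7, 29]
  queue [10] -> pop 10, enqueue [none], visited so far: [6, 1, 32, 5, 27, 37, 7, 29, 10]
Result: [6, 1, 32, 5, 27, 37, 7, 29, 10]


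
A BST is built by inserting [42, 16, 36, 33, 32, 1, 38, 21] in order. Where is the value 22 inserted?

Starting tree (level order): [42, 16, None, 1, 36, None, None, 33, 38, 32, None, None, None, 21]
Insertion path: 42 -> 16 -> 36 -> 33 -> 32 -> 21
Result: insert 22 as right child of 21
Final tree (level order): [42, 16, None, 1, 36, None, None, 33, 38, 32, None, None, None, 21, None, None, 22]


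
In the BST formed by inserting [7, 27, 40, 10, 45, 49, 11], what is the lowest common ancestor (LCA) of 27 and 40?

Tree insertion order: [7, 27, 40, 10, 45, 49, 11]
Tree (level-order array): [7, None, 27, 10, 40, None, 11, None, 45, None, None, None, 49]
In a BST, the LCA of p=27, q=40 is the first node v on the
root-to-leaf path with p <= v <= q (go left if both < v, right if both > v).
Walk from root:
  at 7: both 27 and 40 > 7, go right
  at 27: 27 <= 27 <= 40, this is the LCA
LCA = 27


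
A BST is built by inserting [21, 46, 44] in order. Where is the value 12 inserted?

Starting tree (level order): [21, None, 46, 44]
Insertion path: 21
Result: insert 12 as left child of 21
Final tree (level order): [21, 12, 46, None, None, 44]


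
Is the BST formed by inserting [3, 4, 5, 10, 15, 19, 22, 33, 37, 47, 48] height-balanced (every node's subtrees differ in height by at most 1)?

Tree (level-order array): [3, None, 4, None, 5, None, 10, None, 15, None, 19, None, 22, None, 33, None, 37, None, 47, None, 48]
Definition: a tree is height-balanced if, at every node, |h(left) - h(right)| <= 1 (empty subtree has height -1).
Bottom-up per-node check:
  node 48: h_left=-1, h_right=-1, diff=0 [OK], height=0
  node 47: h_left=-1, h_right=0, diff=1 [OK], height=1
  node 37: h_left=-1, h_right=1, diff=2 [FAIL (|-1-1|=2 > 1)], height=2
  node 33: h_left=-1, h_right=2, diff=3 [FAIL (|-1-2|=3 > 1)], height=3
  node 22: h_left=-1, h_right=3, diff=4 [FAIL (|-1-3|=4 > 1)], height=4
  node 19: h_left=-1, h_right=4, diff=5 [FAIL (|-1-4|=5 > 1)], height=5
  node 15: h_left=-1, h_right=5, diff=6 [FAIL (|-1-5|=6 > 1)], height=6
  node 10: h_left=-1, h_right=6, diff=7 [FAIL (|-1-6|=7 > 1)], height=7
  node 5: h_left=-1, h_right=7, diff=8 [FAIL (|-1-7|=8 > 1)], height=8
  node 4: h_left=-1, h_right=8, diff=9 [FAIL (|-1-8|=9 > 1)], height=9
  node 3: h_left=-1, h_right=9, diff=10 [FAIL (|-1-9|=10 > 1)], height=10
Node 37 violates the condition: |-1 - 1| = 2 > 1.
Result: Not balanced


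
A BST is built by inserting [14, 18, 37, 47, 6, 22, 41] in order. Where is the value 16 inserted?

Starting tree (level order): [14, 6, 18, None, None, None, 37, 22, 47, None, None, 41]
Insertion path: 14 -> 18
Result: insert 16 as left child of 18
Final tree (level order): [14, 6, 18, None, None, 16, 37, None, None, 22, 47, None, None, 41]


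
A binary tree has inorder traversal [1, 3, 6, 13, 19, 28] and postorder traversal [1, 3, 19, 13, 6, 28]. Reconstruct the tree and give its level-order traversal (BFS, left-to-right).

Inorder:   [1, 3, 6, 13, 19, 28]
Postorder: [1, 3, 19, 13, 6, 28]
Algorithm: postorder visits root last, so walk postorder right-to-left;
each value is the root of the current inorder slice — split it at that
value, recurse on the right subtree first, then the left.
Recursive splits:
  root=28; inorder splits into left=[1, 3, 6, 13, 19], right=[]
  root=6; inorder splits into left=[1, 3], right=[13, 19]
  root=13; inorder splits into left=[], right=[19]
  root=19; inorder splits into left=[], right=[]
  root=3; inorder splits into left=[1], right=[]
  root=1; inorder splits into left=[], right=[]
Reconstructed level-order: [28, 6, 3, 13, 1, 19]


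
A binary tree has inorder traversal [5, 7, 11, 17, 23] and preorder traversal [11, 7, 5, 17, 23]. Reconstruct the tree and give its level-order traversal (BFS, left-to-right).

Inorder:  [5, 7, 11, 17, 23]
Preorder: [11, 7, 5, 17, 23]
Algorithm: preorder visits root first, so consume preorder in order;
for each root, split the current inorder slice at that value into
left-subtree inorder and right-subtree inorder, then recurse.
Recursive splits:
  root=11; inorder splits into left=[5, 7], right=[17, 23]
  root=7; inorder splits into left=[5], right=[]
  root=5; inorder splits into left=[], right=[]
  root=17; inorder splits into left=[], right=[23]
  root=23; inorder splits into left=[], right=[]
Reconstructed level-order: [11, 7, 17, 5, 23]
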